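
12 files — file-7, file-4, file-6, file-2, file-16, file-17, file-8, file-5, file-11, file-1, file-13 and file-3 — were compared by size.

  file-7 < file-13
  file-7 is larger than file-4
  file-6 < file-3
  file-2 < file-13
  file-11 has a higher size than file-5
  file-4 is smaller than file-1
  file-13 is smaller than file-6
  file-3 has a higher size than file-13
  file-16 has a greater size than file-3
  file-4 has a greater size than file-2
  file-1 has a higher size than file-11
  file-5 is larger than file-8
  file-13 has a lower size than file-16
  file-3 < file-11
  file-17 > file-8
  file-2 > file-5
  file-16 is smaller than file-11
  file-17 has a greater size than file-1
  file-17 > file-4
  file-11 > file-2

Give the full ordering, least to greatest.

file-8 < file-5 < file-2 < file-4 < file-7 < file-13 < file-6 < file-3 < file-16 < file-11 < file-1 < file-17

Nothing is placed below file-8, so it is least; from there file-8 < file-5; file-5 < file-2; file-2 < file-4; file-4 < file-7; file-7 < file-13; file-13 < file-6; file-6 < file-3; file-3 < file-16; file-16 < file-11; file-11 < file-1; file-1 < file-17, each given directly.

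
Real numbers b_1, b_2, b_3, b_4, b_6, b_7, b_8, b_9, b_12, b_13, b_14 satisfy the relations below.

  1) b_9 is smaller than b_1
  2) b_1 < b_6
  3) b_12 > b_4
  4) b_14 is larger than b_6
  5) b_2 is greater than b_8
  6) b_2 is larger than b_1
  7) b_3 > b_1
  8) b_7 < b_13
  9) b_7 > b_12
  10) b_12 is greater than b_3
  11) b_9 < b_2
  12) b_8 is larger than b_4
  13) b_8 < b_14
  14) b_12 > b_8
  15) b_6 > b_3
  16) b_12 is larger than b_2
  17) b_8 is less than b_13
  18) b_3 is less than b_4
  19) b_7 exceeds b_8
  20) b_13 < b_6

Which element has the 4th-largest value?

b_7

Piecing the relations together gives one ordering: b_9 < b_1 < b_3 < b_4 < b_8 < b_2 < b_12 < b_7 < b_13 < b_6 < b_14.
The 4th largest is b_7.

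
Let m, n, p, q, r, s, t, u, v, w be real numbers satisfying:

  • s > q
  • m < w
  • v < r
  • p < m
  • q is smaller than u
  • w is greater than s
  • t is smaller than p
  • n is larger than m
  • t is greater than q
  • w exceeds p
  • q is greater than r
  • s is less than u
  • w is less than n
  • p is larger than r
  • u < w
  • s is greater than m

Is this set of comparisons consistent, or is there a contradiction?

Every relation is compatible with v < r < q < t < p < m < s < u < w < n; the set is consistent.

consistent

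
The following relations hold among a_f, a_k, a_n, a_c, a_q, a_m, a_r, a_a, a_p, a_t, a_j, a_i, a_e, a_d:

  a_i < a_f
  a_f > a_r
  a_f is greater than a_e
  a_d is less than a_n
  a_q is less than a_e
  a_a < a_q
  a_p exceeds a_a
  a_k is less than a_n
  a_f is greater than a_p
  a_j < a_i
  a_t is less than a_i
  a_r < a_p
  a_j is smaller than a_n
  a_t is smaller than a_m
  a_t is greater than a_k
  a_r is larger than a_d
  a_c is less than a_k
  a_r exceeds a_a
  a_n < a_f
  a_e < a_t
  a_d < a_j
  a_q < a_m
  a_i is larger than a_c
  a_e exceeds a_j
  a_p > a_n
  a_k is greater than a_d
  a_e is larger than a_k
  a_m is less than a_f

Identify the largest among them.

a_c is not greatest since a_c < a_k; a_d is not greatest since a_d < a_k; a_a is not greatest since a_a < a_p; a_k is not greatest since a_k < a_t; a_q is not greatest since a_q < a_e; a_j is not greatest since a_j < a_e; a_e is not greatest since a_e < a_t; a_t is not greatest since a_t < a_i; a_n is not greatest since a_n < a_p; a_i is not greatest since a_i < a_f; a_r is not greatest since a_r < a_p; a_p is not greatest since a_p < a_f; a_m is not greatest since a_m < a_f.
Only a_f has nothing above it, so a_f is the largest.

a_f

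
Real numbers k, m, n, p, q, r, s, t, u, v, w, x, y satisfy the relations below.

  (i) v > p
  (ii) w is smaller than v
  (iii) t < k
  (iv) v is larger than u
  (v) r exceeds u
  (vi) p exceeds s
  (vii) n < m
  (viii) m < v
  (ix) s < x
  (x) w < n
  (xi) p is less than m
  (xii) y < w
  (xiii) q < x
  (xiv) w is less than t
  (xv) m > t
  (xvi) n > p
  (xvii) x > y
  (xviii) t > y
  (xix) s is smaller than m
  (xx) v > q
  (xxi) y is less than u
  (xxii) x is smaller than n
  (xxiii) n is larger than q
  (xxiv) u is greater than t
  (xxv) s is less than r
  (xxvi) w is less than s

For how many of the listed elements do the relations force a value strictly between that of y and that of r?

Chaining upward from y reaches: w, s, t, x, p, k, u, n, m, v.
Chaining downward from r reaches: w, s, t, u.
Strictly between y and r are those in both lists: w, s, t, u — 4 elements.

4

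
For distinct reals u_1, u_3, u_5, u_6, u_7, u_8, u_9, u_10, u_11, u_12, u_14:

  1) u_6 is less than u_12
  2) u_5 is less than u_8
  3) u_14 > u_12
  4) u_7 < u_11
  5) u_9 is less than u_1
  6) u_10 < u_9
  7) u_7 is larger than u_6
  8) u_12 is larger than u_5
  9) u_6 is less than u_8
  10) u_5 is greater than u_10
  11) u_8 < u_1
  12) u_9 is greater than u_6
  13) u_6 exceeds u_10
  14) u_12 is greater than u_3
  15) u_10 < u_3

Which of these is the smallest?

u_10

u_6 is not least since u_10 < u_6; u_3 is not least since u_10 < u_3; u_9 is not least since u_10 < u_9; u_7 is not least since u_6 < u_7; u_5 is not least since u_10 < u_5; u_8 is not least since u_5 < u_8; u_12 is not least since u_3 < u_12; u_1 is not least since u_9 < u_1; u_11 is not least since u_7 < u_11; u_14 is not least since u_12 < u_14.
Only u_10 has nothing below it, so u_10 is the smallest.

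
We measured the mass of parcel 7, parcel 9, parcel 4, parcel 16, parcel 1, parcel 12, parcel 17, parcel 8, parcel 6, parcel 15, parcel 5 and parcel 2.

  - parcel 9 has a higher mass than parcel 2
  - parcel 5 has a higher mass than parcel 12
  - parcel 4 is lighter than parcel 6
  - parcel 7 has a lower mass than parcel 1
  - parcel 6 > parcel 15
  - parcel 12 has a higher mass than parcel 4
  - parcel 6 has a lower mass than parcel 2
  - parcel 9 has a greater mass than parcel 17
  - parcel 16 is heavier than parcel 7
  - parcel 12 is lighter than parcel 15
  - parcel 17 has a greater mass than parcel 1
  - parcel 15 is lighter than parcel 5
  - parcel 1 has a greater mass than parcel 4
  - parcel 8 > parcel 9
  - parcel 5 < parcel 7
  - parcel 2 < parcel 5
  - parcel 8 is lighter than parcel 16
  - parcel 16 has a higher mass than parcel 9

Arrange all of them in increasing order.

parcel 4 < parcel 12 < parcel 15 < parcel 6 < parcel 2 < parcel 5 < parcel 7 < parcel 1 < parcel 17 < parcel 9 < parcel 8 < parcel 16

Each adjacent pair is fixed by a given relation: parcel 4 < parcel 12; parcel 12 < parcel 15; parcel 15 < parcel 6; parcel 6 < parcel 2; parcel 2 < parcel 5; parcel 5 < parcel 7; parcel 7 < parcel 1; parcel 1 < parcel 17; parcel 17 < parcel 9; parcel 9 < parcel 8; parcel 8 < parcel 16. Chaining them end to end gives the full order.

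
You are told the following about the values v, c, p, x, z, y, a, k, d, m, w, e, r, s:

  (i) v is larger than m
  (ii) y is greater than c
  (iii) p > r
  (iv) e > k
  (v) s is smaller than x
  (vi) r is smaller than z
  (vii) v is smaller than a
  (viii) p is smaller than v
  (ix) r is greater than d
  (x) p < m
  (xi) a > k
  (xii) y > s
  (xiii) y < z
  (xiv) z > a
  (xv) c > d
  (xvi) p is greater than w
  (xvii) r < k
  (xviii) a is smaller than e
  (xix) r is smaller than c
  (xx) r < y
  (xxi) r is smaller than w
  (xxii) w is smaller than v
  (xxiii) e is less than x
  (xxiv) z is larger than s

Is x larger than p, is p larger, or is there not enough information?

x

The relevant relations are p < m; m < v; v < a; a < e; e < x.
Chaining these gives p < m < v < a < e < x.
So x is larger.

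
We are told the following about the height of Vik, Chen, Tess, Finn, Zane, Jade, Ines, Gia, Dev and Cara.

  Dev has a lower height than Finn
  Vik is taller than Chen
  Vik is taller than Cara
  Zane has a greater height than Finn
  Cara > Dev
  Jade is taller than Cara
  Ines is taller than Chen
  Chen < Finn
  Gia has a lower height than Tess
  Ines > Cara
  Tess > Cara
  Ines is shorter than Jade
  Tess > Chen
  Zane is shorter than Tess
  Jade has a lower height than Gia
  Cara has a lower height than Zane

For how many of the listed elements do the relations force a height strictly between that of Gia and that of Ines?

The relations place Ines below Gia. An element lies strictly between them when it is forced above Ines and also forced below Gia.
Above Ines: {Jade, Tess}. Below Gia: {Chen, Dev, Cara, Jade}.
Intersection: {Jade} — 1.

1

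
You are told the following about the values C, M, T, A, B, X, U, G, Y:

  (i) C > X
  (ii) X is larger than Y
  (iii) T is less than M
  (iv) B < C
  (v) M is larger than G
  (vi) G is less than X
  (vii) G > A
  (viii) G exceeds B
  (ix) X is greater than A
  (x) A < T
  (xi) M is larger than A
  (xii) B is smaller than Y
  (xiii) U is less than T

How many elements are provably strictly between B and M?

The relations place B below M. An element lies strictly between them when it is forced above B and also forced below M.
Above B: {G, Y, X, C}. Below M: {U, A, G, T}.
Intersection: {G} — 1.

1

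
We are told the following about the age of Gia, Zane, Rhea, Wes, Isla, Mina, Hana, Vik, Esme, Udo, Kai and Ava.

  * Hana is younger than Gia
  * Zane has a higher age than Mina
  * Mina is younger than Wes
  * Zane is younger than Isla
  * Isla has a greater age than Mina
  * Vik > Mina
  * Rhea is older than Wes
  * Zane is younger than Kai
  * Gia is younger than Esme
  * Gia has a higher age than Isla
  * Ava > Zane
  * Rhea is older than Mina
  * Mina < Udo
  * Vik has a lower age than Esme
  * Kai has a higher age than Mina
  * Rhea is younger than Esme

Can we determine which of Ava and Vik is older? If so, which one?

undetermined

Following every chain through Ava: below Ava we get Mina, Zane.
Vik is not reached, and no chain runs the other way from Vik to Ava.
So the given relations leave the order of Ava and Vik undetermined.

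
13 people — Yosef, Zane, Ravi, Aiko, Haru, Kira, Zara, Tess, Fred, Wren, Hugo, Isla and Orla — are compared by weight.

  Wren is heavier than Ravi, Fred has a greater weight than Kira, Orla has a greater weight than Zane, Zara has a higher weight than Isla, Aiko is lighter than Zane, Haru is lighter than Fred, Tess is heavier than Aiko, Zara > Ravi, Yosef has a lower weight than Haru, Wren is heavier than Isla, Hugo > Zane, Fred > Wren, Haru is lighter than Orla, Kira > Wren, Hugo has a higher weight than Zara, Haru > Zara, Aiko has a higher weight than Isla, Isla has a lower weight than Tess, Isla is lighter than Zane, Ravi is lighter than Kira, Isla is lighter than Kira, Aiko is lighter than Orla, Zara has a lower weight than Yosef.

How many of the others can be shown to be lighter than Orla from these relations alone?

The elements the relations force below Orla are Isla, Ravi, Zara, Yosef, Aiko, Haru, Zane — no chain reaches any other.
That is 7.

7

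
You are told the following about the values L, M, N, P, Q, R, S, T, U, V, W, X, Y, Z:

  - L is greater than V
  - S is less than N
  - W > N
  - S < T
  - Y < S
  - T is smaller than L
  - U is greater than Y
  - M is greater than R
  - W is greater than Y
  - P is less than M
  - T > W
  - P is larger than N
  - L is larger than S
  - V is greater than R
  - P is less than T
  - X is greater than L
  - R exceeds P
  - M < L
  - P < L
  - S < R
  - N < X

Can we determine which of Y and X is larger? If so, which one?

X

Y < S and S < N give Y < N.
Then N < P extends the chain to P.
With P < M: Y < S < N < P < M.
Then M < L extends the chain to L.
Then L < X extends the chain to X.
So X is larger.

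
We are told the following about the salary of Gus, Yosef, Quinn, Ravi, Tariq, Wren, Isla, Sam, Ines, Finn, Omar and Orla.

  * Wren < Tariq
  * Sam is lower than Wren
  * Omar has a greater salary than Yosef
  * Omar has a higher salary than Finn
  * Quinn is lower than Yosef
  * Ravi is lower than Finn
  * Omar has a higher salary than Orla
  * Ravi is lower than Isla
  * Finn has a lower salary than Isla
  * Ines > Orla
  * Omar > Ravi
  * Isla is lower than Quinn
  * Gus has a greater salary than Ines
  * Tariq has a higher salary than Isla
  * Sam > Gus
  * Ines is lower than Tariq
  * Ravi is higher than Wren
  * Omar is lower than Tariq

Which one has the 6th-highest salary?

Finn

The consecutive relations fix a unique order: Orla < Ines < Gus < Sam < Wren < Ravi < Finn < Isla < Quinn < Yosef < Omar < Tariq.
Counting 6 from the largest end gives Finn.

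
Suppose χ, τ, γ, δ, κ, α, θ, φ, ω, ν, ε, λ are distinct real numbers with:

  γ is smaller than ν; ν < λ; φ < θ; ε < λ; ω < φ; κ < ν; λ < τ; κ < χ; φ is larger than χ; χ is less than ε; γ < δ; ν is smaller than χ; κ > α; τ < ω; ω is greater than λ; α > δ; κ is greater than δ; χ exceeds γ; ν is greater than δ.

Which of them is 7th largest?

χ

Piecing the relations together gives one ordering: γ < δ < α < κ < ν < χ < ε < λ < τ < ω < φ < θ.
The 7th largest is χ.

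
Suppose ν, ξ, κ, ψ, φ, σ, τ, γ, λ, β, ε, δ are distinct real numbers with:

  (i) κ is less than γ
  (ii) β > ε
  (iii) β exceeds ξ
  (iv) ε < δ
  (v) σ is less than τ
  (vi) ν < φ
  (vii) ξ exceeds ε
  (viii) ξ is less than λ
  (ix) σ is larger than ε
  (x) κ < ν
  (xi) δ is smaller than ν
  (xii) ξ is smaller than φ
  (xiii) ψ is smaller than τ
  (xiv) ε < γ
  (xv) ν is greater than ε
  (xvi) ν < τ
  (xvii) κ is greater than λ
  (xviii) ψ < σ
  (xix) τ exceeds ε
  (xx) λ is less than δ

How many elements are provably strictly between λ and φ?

Chaining upward from λ reaches: κ, δ, γ, ν, τ.
Chaining downward from φ reaches: ε, ξ, κ, δ, ν.
Strictly between λ and φ are those in both lists: κ, δ, ν — 3 elements.

3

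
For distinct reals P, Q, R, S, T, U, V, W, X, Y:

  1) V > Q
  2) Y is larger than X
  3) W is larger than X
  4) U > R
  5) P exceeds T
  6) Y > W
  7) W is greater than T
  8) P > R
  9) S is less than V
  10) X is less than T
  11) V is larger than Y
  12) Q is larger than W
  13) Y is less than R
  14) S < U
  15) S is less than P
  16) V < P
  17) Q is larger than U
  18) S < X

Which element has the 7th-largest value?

The consecutive relations fix a unique order: S < X < T < W < Y < R < U < Q < V < P.
The 7th largest is W.

W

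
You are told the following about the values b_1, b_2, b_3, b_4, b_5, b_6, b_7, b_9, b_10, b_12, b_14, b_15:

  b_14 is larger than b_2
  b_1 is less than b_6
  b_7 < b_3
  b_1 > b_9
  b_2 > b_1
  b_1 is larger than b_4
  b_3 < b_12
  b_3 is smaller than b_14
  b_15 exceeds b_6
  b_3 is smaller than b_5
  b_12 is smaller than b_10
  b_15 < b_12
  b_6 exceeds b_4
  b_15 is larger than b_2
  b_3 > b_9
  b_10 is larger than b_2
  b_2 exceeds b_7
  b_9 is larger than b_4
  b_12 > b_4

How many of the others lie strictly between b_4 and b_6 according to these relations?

The relations place b_4 below b_6. An element lies strictly between them when it is forced above b_4 and also forced below b_6.
Above b_4: {b_9, b_1, b_3, b_2, b_14, b_5, b_15, b_12, b_10}. Below b_6: {b_9, b_1}.
Intersection: {b_9, b_1} — 2.

2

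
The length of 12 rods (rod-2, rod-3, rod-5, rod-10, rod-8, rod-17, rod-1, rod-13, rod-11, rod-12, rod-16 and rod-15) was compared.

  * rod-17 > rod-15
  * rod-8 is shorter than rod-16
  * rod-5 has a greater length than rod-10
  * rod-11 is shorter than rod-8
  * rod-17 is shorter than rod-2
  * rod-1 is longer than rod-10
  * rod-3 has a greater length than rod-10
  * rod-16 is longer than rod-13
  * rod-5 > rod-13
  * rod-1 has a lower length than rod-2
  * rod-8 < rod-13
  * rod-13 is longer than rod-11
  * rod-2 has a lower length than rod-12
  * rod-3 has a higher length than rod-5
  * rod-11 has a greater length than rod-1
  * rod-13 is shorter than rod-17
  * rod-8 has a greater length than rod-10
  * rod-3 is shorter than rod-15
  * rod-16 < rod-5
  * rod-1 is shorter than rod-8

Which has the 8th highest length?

The consecutive relations fix a unique order: rod-10 < rod-1 < rod-11 < rod-8 < rod-13 < rod-16 < rod-5 < rod-3 < rod-15 < rod-17 < rod-2 < rod-12.
The 8th largest is rod-13.

rod-13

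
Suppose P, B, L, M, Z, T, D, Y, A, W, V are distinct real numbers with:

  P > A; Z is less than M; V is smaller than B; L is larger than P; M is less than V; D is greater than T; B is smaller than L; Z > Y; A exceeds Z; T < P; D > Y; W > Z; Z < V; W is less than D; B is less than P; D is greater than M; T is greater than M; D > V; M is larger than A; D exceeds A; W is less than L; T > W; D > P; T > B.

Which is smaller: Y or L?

Y < Z < A < M < V < B < T < P < L, by transitivity through Z, A, M, V, B, T, P.
So Y < L; Y is the smaller of the two.

Y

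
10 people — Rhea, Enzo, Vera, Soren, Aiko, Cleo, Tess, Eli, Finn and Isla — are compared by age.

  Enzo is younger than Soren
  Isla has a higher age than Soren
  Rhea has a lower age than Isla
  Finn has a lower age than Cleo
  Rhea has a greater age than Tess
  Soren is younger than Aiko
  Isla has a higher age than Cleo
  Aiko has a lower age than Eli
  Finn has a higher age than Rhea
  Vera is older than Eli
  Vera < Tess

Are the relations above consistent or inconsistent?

consistent

The single ordering Enzo < Soren < Aiko < Eli < Vera < Tess < Rhea < Finn < Cleo < Isla satisfies every listed relation, so no contradiction arises.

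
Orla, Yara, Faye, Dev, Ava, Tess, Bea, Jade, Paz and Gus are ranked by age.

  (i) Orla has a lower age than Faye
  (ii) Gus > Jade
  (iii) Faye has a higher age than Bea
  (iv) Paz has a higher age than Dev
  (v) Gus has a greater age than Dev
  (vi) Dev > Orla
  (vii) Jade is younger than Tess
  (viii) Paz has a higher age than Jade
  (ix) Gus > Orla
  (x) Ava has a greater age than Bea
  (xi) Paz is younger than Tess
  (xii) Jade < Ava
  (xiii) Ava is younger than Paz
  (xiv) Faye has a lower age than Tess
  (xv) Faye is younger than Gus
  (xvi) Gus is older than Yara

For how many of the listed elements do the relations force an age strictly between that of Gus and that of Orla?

2

Chaining upward from Orla reaches: Faye, Dev, Paz, Tess.
Chaining downward from Gus reaches: Jade, Bea, Faye, Yara, Dev.
Strictly between Orla and Gus are those in both lists: Faye, Dev — 2 elements.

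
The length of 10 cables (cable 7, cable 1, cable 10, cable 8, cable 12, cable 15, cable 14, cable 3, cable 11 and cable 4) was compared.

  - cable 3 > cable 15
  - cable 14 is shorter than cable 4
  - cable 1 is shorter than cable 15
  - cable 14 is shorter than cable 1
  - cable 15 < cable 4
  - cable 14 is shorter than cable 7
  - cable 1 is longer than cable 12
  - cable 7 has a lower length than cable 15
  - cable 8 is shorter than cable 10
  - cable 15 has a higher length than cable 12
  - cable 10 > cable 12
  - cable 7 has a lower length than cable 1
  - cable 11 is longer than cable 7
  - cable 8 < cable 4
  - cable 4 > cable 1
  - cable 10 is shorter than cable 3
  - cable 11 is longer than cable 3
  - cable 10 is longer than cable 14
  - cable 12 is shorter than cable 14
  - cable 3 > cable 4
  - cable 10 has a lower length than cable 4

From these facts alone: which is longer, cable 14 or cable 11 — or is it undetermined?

Link the given pairs in sequence: cable 14 < cable 7; cable 7 < cable 1; cable 1 < cable 15; cable 15 < cable 4; cable 4 < cable 3; cable 3 < cable 11.
Chaining these gives cable 14 < cable 7 < cable 1 < cable 15 < cable 4 < cable 3 < cable 11.
So cable 11 is longer.

cable 11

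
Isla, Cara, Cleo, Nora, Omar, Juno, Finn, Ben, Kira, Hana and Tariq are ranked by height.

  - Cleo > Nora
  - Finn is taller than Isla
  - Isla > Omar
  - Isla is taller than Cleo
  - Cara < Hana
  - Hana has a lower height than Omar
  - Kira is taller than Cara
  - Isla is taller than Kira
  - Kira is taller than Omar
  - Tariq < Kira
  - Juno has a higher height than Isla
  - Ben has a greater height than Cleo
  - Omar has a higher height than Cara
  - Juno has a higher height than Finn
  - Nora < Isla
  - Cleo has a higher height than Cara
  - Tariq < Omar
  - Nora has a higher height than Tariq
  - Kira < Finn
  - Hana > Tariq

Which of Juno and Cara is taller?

Cara < Hana and Hana < Omar give Cara < Omar.
Then Omar < Kira extends the chain to Kira.
Then Kira < Isla extends the chain to Isla.
Then Isla < Finn extends the chain to Finn.
With Finn < Juno: Cara < Hana < Omar < Kira < Isla < Finn < Juno.
So Cara < Juno; Juno is the taller of the two.

Juno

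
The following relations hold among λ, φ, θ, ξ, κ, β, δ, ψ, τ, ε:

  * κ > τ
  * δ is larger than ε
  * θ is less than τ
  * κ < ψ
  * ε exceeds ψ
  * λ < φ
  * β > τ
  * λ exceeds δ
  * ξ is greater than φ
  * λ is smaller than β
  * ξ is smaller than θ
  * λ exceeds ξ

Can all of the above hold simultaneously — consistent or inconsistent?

inconsistent

We have λ < φ stated directly, yet also φ < ξ < θ < τ < κ < ψ < ε < δ < λ by chaining the others — so φ < λ. Contradiction.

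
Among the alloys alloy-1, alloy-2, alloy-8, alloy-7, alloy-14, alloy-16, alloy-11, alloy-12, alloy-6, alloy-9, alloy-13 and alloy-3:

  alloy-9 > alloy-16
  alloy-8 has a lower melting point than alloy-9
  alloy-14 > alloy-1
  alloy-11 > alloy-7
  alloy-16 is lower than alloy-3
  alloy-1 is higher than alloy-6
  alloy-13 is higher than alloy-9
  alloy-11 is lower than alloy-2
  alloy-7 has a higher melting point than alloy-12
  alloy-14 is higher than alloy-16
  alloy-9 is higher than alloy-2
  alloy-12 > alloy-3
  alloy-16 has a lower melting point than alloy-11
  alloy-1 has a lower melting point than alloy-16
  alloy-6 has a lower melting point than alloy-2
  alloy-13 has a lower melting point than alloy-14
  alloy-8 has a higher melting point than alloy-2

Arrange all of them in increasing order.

The consecutive links are each given: alloy-6 < alloy-1; alloy-1 < alloy-16; alloy-16 < alloy-3; alloy-3 < alloy-12; alloy-12 < alloy-7; alloy-7 < alloy-11; alloy-11 < alloy-2; alloy-2 < alloy-8; alloy-8 < alloy-9; alloy-9 < alloy-13; alloy-13 < alloy-14.

alloy-6 < alloy-1 < alloy-16 < alloy-3 < alloy-12 < alloy-7 < alloy-11 < alloy-2 < alloy-8 < alloy-9 < alloy-13 < alloy-14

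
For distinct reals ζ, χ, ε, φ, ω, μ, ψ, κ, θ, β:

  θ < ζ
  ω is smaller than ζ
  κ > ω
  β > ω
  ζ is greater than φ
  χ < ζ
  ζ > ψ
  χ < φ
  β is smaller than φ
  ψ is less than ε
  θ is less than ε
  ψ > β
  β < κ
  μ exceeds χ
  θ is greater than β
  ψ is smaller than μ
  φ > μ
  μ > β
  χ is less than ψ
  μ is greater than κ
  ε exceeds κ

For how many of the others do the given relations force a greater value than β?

7

Directly above β: ψ, θ, κ, μ, φ.
One step further: ε, ζ (7 so far).
No other element is forced above β by the given relations, so the count is 7.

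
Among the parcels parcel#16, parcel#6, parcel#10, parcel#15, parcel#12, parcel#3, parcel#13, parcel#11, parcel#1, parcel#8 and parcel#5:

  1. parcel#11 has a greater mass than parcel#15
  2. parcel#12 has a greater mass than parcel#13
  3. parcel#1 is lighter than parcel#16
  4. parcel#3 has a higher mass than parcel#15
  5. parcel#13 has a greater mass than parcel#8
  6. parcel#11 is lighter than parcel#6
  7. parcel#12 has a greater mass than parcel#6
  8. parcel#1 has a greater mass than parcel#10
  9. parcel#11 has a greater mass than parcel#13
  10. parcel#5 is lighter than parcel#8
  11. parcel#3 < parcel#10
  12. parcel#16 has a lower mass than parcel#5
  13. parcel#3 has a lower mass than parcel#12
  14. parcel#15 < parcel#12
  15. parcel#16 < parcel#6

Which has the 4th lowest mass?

Piecing the relations together gives one ordering: parcel#15 < parcel#3 < parcel#10 < parcel#1 < parcel#16 < parcel#5 < parcel#8 < parcel#13 < parcel#11 < parcel#6 < parcel#12.
Counting 4 from the smallest end gives parcel#1.

parcel#1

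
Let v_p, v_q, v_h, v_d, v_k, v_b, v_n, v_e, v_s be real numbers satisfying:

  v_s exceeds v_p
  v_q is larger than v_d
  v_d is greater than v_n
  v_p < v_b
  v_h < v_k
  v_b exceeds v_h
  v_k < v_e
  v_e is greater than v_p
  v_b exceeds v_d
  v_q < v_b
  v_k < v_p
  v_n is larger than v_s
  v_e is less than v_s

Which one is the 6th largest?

The consecutive relations fix a unique order: v_h < v_k < v_p < v_e < v_s < v_n < v_d < v_q < v_b.
The 6th largest is v_e.

v_e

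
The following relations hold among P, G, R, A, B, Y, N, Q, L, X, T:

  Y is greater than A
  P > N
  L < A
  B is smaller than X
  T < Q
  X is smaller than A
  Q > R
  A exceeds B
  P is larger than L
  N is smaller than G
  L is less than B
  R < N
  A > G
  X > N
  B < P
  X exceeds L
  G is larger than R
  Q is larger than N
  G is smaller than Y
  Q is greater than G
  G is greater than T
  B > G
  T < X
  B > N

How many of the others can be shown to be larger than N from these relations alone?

Directly above N: G, Q, B, X, P.
One step further: A, Y (7 so far).
No other element is forced above N by the given relations, so the count is 7.

7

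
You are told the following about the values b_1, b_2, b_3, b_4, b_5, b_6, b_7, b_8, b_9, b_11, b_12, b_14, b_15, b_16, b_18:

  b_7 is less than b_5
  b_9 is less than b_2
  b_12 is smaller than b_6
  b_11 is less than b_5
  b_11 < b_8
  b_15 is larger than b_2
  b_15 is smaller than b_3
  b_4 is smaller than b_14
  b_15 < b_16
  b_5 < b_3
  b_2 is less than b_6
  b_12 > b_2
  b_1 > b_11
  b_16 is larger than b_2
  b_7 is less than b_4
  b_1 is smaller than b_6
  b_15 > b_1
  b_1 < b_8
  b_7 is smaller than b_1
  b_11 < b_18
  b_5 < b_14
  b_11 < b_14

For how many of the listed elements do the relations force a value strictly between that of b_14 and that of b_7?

2

Chaining upward from b_7 reaches: b_4, b_1, b_15, b_5, b_16, b_3, b_6, b_8.
Chaining downward from b_14 reaches: b_11, b_4, b_5.
Strictly between b_7 and b_14 are those in both lists: b_4, b_5 — 2 elements.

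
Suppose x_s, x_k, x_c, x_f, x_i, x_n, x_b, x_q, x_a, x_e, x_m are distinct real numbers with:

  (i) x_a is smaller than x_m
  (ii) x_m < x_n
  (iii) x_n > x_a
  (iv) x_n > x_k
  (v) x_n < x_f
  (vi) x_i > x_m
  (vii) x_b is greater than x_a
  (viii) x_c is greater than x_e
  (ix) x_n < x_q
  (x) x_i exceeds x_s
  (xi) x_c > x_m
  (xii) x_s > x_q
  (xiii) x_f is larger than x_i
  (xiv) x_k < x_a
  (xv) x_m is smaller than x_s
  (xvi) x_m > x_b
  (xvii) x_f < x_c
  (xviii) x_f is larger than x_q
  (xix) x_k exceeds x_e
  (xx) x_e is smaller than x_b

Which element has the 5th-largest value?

x_q

Chaining the given pairs: x_e < x_k < x_a < x_b < x_m < x_n < x_q < x_s < x_i < x_f < x_c.
Counting 5 from the largest end gives x_q.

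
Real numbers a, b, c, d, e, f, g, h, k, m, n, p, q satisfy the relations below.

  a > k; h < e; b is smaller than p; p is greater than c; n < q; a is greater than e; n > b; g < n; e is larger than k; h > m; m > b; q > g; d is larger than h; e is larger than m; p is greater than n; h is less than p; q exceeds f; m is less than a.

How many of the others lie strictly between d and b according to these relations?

2

The relations place b below d. An element lies strictly between them when it is forced above b and also forced below d.
Above b: {m, h, n, e, p, a, q}. Below d: {m, h}.
Intersection: {m, h} — 2.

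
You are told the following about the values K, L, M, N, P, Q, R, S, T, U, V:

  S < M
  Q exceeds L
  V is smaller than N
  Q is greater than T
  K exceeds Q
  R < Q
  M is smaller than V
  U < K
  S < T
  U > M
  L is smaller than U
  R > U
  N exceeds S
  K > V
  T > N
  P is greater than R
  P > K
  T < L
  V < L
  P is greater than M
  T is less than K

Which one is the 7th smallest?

U

Chaining the given pairs: S < M < V < N < T < L < U < R < Q < K < P.
Counting 7 from the smallest end gives U.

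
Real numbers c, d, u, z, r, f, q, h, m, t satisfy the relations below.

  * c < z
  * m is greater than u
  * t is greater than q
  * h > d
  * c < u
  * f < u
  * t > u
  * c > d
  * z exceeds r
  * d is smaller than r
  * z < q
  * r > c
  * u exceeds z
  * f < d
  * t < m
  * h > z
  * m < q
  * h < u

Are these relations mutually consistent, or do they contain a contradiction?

Chaining the given relations yields t < m < q, so t < q. But one relation states q < t. These cannot both hold.

inconsistent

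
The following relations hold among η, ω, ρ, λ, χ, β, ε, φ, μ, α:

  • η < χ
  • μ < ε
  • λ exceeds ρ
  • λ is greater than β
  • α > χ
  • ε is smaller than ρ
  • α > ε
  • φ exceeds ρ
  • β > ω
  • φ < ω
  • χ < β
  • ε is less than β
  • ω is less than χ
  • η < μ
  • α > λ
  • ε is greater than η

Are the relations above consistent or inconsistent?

consistent

The single ordering η < μ < ε < ρ < φ < ω < χ < β < λ < α satisfies every listed relation, so no contradiction arises.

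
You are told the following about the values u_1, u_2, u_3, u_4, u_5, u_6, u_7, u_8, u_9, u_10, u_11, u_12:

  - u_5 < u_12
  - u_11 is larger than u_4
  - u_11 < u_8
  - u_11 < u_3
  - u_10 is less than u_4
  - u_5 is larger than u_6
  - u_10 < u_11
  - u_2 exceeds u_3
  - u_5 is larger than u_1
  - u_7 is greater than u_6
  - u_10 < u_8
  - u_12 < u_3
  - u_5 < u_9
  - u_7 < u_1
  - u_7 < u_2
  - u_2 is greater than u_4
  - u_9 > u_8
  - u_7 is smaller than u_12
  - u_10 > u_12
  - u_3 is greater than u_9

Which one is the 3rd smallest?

Chaining the given pairs: u_6 < u_7 < u_1 < u_5 < u_12 < u_10 < u_4 < u_11 < u_8 < u_9 < u_3 < u_2.
Counting 3 from the smallest end gives u_1.

u_1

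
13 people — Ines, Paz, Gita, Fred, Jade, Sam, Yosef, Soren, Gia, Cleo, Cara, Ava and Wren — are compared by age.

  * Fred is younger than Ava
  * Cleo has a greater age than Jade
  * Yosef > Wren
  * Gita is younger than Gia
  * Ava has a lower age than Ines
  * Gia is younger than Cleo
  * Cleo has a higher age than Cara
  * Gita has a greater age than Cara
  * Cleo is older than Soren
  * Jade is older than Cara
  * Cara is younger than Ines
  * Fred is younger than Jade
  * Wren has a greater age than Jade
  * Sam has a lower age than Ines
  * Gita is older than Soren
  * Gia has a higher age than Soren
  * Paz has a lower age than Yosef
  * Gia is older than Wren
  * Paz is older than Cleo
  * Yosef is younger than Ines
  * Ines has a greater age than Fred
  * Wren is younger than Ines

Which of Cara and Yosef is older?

Cara < Jade and Jade < Wren give Cara < Wren.
Then Wren < Gia extends the chain to Gia.
Then Gia < Cleo extends the chain to Cleo.
With Cleo < Paz: Cara < Jade < Wren < Gia < Cleo < Paz.
Then Paz < Yosef extends the chain to Yosef.
So Cara < Yosef; Yosef is the older of the two.

Yosef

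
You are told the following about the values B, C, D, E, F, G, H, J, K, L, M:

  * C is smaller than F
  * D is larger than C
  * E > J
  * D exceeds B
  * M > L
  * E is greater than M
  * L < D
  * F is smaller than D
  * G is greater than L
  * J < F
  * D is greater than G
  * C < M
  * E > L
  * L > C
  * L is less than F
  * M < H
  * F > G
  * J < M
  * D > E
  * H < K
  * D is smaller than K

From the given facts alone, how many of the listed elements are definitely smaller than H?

From H the given relations immediately reach M.
From those, J, C, L — 4 in total.
No other element is forced below H by the given relations, so the count is 4.

4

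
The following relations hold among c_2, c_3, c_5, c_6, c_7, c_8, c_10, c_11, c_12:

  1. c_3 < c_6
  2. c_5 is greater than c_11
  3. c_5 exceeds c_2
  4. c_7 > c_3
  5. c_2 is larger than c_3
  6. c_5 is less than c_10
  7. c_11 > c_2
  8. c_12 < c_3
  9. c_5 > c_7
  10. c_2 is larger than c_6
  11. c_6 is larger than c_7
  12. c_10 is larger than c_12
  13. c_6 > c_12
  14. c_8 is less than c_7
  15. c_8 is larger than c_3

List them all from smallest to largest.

c_12 < c_3 < c_8 < c_7 < c_6 < c_2 < c_11 < c_5 < c_10

Each adjacent pair is fixed by a given relation: c_12 < c_3; c_3 < c_8; c_8 < c_7; c_7 < c_6; c_6 < c_2; c_2 < c_11; c_11 < c_5; c_5 < c_10. Chaining them end to end gives the full order.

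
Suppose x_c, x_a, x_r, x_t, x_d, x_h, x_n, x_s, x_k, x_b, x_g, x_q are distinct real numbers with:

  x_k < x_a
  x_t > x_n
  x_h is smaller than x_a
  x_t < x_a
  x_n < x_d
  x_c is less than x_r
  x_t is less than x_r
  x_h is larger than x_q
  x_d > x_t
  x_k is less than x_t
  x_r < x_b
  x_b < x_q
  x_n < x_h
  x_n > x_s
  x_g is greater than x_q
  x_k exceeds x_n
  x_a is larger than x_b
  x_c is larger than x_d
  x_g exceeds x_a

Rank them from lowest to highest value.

The consecutive links are each given: x_s < x_n; x_n < x_k; x_k < x_t; x_t < x_d; x_d < x_c; x_c < x_r; x_r < x_b; x_b < x_q; x_q < x_h; x_h < x_a; x_a < x_g.

x_s < x_n < x_k < x_t < x_d < x_c < x_r < x_b < x_q < x_h < x_a < x_g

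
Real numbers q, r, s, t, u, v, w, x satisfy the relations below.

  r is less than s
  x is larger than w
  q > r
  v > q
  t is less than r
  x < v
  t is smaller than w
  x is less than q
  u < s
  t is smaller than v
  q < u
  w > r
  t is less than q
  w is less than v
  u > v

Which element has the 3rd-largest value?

v

The consecutive relations fix a unique order: t < r < w < x < q < v < u < s.
The 3rd largest is v.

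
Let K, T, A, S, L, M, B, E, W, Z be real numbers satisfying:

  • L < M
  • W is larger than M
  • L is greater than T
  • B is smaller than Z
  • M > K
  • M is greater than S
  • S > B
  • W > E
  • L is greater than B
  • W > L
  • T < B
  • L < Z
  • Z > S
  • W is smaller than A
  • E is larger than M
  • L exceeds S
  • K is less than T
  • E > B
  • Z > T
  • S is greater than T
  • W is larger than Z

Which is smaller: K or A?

K

Link the given pairs in sequence: K < T; T < B; B < S; S < L; L < Z; Z < W; W < A.
Chaining these gives K < T < B < S < L < Z < W < A.
So K < A; K is the smaller of the two.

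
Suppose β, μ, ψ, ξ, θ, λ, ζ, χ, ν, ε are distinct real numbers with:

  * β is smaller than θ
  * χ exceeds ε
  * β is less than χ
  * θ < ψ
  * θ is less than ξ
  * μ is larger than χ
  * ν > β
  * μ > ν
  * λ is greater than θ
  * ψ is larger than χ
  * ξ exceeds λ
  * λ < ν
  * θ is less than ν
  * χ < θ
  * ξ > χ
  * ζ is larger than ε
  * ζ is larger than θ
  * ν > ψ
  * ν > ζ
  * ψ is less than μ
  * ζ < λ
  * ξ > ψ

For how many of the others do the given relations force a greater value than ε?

8

The elements the relations force above ε are χ, θ, ζ, λ, ψ, ν, μ, ξ — no chain reaches any other.
That is 8.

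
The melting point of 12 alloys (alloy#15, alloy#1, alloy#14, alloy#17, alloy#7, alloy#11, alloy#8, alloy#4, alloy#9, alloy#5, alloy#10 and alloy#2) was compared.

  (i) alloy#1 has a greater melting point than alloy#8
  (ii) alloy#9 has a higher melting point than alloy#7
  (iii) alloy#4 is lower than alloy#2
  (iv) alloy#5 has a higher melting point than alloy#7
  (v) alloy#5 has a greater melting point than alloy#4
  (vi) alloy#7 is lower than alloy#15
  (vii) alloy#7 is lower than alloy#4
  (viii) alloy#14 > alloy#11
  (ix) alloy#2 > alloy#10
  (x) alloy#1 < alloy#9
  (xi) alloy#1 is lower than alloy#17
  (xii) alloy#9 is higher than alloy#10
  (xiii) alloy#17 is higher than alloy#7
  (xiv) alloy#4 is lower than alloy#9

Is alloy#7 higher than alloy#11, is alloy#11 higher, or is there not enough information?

Following every chain through alloy#7: above alloy#7 we get alloy#4, alloy#15, alloy#2, alloy#5, alloy#9, alloy#17.
alloy#11 is not reached, and no chain runs the other way from alloy#11 to alloy#7.
So the given relations leave the order of alloy#7 and alloy#11 undetermined.

undetermined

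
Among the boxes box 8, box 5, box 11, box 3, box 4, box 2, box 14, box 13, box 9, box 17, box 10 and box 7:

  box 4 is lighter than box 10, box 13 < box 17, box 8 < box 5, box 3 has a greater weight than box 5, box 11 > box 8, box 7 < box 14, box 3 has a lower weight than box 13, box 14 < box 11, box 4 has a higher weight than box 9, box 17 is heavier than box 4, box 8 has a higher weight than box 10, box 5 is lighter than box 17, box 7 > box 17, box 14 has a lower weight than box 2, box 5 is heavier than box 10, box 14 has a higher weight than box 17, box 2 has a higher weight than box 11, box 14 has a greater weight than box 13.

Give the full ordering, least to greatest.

box 9 < box 4 < box 10 < box 8 < box 5 < box 3 < box 13 < box 17 < box 7 < box 14 < box 11 < box 2

Each adjacent pair is fixed by a given relation: box 9 < box 4; box 4 < box 10; box 10 < box 8; box 8 < box 5; box 5 < box 3; box 3 < box 13; box 13 < box 17; box 17 < box 7; box 7 < box 14; box 14 < box 11; box 11 < box 2. Chaining them end to end gives the full order.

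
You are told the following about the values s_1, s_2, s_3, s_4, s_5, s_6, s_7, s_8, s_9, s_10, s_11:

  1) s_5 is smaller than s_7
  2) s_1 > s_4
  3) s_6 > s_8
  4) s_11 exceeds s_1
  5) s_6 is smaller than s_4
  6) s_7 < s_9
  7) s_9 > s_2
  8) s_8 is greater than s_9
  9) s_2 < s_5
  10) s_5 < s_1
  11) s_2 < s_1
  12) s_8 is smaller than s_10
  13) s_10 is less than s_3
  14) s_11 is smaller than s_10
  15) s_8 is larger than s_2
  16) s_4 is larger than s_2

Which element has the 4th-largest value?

The consecutive relations fix a unique order: s_2 < s_5 < s_7 < s_9 < s_8 < s_6 < s_4 < s_1 < s_11 < s_10 < s_3.
The 4th largest is s_1.

s_1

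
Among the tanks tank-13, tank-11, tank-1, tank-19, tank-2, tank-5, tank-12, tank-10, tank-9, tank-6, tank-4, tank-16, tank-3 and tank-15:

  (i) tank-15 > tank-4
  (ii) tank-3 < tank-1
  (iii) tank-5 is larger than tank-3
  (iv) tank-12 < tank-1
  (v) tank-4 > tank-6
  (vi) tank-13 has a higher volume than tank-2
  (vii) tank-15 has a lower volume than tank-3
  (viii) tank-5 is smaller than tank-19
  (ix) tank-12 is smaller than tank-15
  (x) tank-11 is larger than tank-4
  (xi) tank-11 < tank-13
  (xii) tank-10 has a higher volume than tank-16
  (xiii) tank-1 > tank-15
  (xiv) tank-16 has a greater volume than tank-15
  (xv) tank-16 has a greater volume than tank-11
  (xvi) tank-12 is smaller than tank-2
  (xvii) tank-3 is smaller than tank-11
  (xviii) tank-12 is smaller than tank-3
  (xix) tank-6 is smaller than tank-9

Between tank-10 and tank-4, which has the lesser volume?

Chaining the given relations: tank-4 < tank-15 < tank-3 < tank-11 < tank-16 < tank-10.
So tank-4 < tank-10; tank-4 is the smaller of the two.

tank-4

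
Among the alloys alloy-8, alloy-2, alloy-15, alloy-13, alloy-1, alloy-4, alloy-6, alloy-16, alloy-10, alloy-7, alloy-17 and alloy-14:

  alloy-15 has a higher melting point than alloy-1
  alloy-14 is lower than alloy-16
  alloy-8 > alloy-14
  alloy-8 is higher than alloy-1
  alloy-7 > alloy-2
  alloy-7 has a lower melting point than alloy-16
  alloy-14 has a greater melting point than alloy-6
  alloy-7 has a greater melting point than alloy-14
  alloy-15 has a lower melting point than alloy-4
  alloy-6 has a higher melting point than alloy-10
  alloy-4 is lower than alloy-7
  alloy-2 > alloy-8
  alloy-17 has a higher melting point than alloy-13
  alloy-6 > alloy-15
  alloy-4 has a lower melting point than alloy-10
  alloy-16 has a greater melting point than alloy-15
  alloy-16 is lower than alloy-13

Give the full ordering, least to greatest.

alloy-1 < alloy-15 < alloy-4 < alloy-10 < alloy-6 < alloy-14 < alloy-8 < alloy-2 < alloy-7 < alloy-16 < alloy-13 < alloy-17

Each adjacent pair is fixed by a given relation: alloy-1 < alloy-15; alloy-15 < alloy-4; alloy-4 < alloy-10; alloy-10 < alloy-6; alloy-6 < alloy-14; alloy-14 < alloy-8; alloy-8 < alloy-2; alloy-2 < alloy-7; alloy-7 < alloy-16; alloy-16 < alloy-13; alloy-13 < alloy-17. Chaining them end to end gives the full order.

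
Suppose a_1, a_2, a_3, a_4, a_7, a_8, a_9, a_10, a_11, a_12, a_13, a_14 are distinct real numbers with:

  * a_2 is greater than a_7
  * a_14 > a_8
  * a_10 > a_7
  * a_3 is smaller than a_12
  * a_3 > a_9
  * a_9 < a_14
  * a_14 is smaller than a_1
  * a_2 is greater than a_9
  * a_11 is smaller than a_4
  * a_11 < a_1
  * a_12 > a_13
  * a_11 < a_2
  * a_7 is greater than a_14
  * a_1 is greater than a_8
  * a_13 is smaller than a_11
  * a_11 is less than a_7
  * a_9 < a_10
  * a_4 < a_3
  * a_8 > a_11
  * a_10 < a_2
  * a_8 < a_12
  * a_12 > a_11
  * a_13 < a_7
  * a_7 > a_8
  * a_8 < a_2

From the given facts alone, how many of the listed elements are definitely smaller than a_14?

4

Directly below a_14: a_8, a_9.
One step further: a_11 (3 so far).
One step further: a_13 (4 so far).
Nothing else is reachable below a_14; 4 in all.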